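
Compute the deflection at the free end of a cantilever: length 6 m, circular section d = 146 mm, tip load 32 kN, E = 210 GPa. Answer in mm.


I = pi * d^4 / 64 = pi * 146^4 / 64 = 22303926.33 mm^4
L = 6000.0 mm, P = 32000.0 N, E = 210000.0 MPa
delta = P * L^3 / (3 * E * I)
= 32000.0 * 6000.0^3 / (3 * 210000.0 * 22303926.33)
= 491.9057 mm

491.9057 mm


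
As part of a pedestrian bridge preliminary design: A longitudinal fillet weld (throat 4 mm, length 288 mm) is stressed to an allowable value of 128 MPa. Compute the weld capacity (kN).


Strength = throat * length * allowable stress
= 4 * 288 * 128 N
= 147456 N
= 147.46 kN

147.46 kN


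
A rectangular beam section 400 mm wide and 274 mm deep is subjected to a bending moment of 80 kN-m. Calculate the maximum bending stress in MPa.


I = b * h^3 / 12 = 400 * 274^3 / 12 = 685694133.33 mm^4
y = h / 2 = 274 / 2 = 137.0 mm
M = 80 kN-m = 80000000.0 N-mm
sigma = M * y / I = 80000000.0 * 137.0 / 685694133.33
= 15.98 MPa

15.98 MPa


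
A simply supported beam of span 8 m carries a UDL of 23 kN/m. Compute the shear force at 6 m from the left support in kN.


R_A = w * L / 2 = 23 * 8 / 2 = 92.0 kN
V(x) = R_A - w * x = 92.0 - 23 * 6
= -46.0 kN

-46.0 kN


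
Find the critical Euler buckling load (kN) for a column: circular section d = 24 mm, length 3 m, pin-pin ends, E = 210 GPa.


I = pi * d^4 / 64 = 16286.02 mm^4
L = 3000.0 mm
P_cr = pi^2 * E * I / L^2
= 9.8696 * 210000.0 * 16286.02 / 3000.0^2
= 3750.52 N = 3.7505 kN

3.7505 kN


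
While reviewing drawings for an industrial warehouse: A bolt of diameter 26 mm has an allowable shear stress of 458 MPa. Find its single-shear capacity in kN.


A = pi * d^2 / 4 = pi * 26^2 / 4 = 530.9292 mm^2
V = f_v * A / 1000 = 458 * 530.9292 / 1000
= 243.1656 kN

243.1656 kN


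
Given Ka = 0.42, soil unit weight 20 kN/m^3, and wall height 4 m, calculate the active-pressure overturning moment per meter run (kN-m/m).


Pa = 0.5 * Ka * gamma * H^2
= 0.5 * 0.42 * 20 * 4^2
= 67.2 kN/m
Arm = H / 3 = 4 / 3 = 1.3333 m
Mo = Pa * arm = Pa * H / 3 = 67.2 * 4 / 3 = 89.6 kN-m/m

89.6 kN-m/m


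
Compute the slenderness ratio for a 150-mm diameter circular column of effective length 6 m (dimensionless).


Radius of gyration r = d / 4 = 150 / 4 = 37.5 mm
L_eff = 6000.0 mm
Slenderness ratio = L / r = 6000.0 / 37.5 = 160.0 (dimensionless)

160.0 (dimensionless)


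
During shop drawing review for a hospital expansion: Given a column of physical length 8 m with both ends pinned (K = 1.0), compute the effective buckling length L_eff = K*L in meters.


L_eff = K * L
= 1.0 * 8
= 8.0 m

8.0 m


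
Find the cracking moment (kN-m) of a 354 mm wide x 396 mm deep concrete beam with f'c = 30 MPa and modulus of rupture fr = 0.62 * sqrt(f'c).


fr = 0.62 * sqrt(30) = 0.62 * 5.4772 = 3.3959 MPa
I = 354 * 396^3 / 12 = 1831924512.0 mm^4
y_t = 198.0 mm
M_cr = fr * I / y_t = 3.3959 * 1831924512.0 / 198.0 N-mm
= 31.4192 kN-m

31.4192 kN-m


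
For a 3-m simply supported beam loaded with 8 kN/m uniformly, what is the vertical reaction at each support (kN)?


Total load = w * L = 8 * 3 = 24 kN
By symmetry, each reaction R = total / 2 = 24 / 2 = 12.0 kN

12.0 kN


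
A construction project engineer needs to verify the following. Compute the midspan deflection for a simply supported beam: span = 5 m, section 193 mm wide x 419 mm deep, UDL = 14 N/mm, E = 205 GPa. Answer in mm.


I = 193 * 419^3 / 12 = 1183090948.92 mm^4
L = 5000.0 mm, w = 14 N/mm, E = 205000.0 MPa
delta = 5 * w * L^4 / (384 * E * I)
= 5 * 14 * 5000.0^4 / (384 * 205000.0 * 1183090948.92)
= 0.4698 mm

0.4698 mm


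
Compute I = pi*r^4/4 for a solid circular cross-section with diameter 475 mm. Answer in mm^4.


r = d / 2 = 475 / 2 = 237.5 mm
I = pi * r^4 / 4 = pi * 237.5^4 / 4
= 2498873878.23 mm^4

2498873878.23 mm^4


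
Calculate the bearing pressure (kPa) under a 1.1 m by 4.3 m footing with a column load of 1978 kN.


A = 1.1 * 4.3 = 4.73 m^2
q = P / A = 1978 / 4.73
= 418.1818 kPa

418.1818 kPa


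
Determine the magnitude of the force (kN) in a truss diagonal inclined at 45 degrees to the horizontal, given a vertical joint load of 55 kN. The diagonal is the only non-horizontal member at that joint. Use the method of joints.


At the joint, only the diagonal has a vertical component, so vertical equilibrium gives:
F * sin(45) = 55
F = 55 / sin(45)
= 55 / 0.707107
= 77.78 kN

77.78 kN


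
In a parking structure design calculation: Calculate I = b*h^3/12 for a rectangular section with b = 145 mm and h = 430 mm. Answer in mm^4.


I = b * h^3 / 12
= 145 * 430^3 / 12
= 145 * 79507000 / 12
= 960709583.33 mm^4

960709583.33 mm^4


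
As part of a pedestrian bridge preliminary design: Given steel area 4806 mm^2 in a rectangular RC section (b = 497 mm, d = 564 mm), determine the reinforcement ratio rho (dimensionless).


rho = As / (b * d)
= 4806 / (497 * 564)
= 4806 / 280308
= 0.017145 (dimensionless)

0.017145 (dimensionless)


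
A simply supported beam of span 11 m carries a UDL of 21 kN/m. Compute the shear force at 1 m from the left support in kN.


R_A = w * L / 2 = 21 * 11 / 2 = 115.5 kN
V(x) = R_A - w * x = 115.5 - 21 * 1
= 94.5 kN

94.5 kN


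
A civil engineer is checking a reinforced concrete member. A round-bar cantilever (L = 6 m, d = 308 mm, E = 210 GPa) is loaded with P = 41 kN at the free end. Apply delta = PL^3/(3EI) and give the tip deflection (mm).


I = pi * d^4 / 64 = pi * 308^4 / 64 = 441746141.43 mm^4
L = 6000.0 mm, P = 41000.0 N, E = 210000.0 MPa
delta = P * L^3 / (3 * E * I)
= 41000.0 * 6000.0^3 / (3 * 210000.0 * 441746141.43)
= 31.8218 mm

31.8218 mm


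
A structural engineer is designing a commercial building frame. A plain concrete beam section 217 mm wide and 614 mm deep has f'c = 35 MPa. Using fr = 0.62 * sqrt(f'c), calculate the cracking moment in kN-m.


fr = 0.62 * sqrt(35) = 0.62 * 5.9161 = 3.668 MPa
I = 217 * 614^3 / 12 = 4185849420.67 mm^4
y_t = 307.0 mm
M_cr = fr * I / y_t = 3.668 * 4185849420.67 / 307.0 N-mm
= 50.0116 kN-m

50.0116 kN-m


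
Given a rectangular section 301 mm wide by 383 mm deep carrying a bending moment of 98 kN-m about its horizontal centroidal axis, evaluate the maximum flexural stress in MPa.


I = b * h^3 / 12 = 301 * 383^3 / 12 = 1409228998.92 mm^4
y = h / 2 = 383 / 2 = 191.5 mm
M = 98 kN-m = 98000000.0 N-mm
sigma = M * y / I = 98000000.0 * 191.5 / 1409228998.92
= 13.32 MPa

13.32 MPa


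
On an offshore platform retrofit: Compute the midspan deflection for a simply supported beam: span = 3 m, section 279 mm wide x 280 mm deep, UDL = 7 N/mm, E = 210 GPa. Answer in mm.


I = 279 * 280^3 / 12 = 510384000.0 mm^4
L = 3000.0 mm, w = 7 N/mm, E = 210000.0 MPa
delta = 5 * w * L^4 / (384 * E * I)
= 5 * 7 * 3000.0^4 / (384 * 210000.0 * 510384000.0)
= 0.0689 mm

0.0689 mm


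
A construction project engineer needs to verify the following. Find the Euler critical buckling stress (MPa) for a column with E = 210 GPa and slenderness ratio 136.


sigma_cr = pi^2 * E / lambda^2
= 9.8696 * 210000.0 / 136^2
= 9.8696 * 210000.0 / 18496
= 112.0576 MPa

112.0576 MPa


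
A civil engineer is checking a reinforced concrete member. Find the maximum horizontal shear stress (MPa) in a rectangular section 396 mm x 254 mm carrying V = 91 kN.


A = b * h = 396 * 254 = 100584 mm^2
V = 91 kN = 91000.0 N
tau_max = 1.5 * V / A = 1.5 * 91000.0 / 100584
= 1.3571 MPa

1.3571 MPa


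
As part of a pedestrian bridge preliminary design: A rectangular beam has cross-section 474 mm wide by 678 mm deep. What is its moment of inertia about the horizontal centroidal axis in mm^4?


I = b * h^3 / 12
= 474 * 678^3 / 12
= 474 * 311665752 / 12
= 12310797204.0 mm^4

12310797204.0 mm^4


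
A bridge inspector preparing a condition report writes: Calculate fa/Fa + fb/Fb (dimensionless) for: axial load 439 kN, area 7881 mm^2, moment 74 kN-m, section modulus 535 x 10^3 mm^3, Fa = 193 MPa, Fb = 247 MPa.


f_a = P / A = 439000.0 / 7881 = 55.7036 MPa
f_b = M / S = 74000000.0 / 535000.0 = 138.3178 MPa
Ratio = f_a / Fa + f_b / Fb
= 55.7036 / 193 + 138.3178 / 247
= 0.8486 (dimensionless)

0.8486 (dimensionless)


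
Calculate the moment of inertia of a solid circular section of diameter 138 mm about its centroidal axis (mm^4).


r = d / 2 = 138 / 2 = 69.0 mm
I = pi * r^4 / 4 = pi * 69.0^4 / 4
= 17802715.2 mm^4

17802715.2 mm^4


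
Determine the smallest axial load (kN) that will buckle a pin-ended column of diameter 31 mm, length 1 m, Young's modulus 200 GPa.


I = pi * d^4 / 64 = 45333.23 mm^4
L = 1000.0 mm
P_cr = pi^2 * E * I / L^2
= 9.8696 * 200000.0 * 45333.23 / 1000.0^2
= 89484.21 N = 89.4842 kN

89.4842 kN


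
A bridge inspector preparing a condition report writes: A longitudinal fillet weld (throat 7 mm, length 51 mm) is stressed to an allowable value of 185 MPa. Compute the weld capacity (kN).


Strength = throat * length * allowable stress
= 7 * 51 * 185 N
= 66045 N
= 66.05 kN

66.05 kN


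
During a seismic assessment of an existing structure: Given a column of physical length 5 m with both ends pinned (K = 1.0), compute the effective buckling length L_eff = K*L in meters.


L_eff = K * L
= 1.0 * 5
= 5.0 m

5.0 m


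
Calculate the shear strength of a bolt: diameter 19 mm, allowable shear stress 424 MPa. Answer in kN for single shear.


A = pi * d^2 / 4 = pi * 19^2 / 4 = 283.5287 mm^2
V = f_v * A / 1000 = 424 * 283.5287 / 1000
= 120.2162 kN

120.2162 kN


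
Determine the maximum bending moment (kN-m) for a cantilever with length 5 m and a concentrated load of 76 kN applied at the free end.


For a cantilever with a point load at the free end:
M_max = P * L = 76 * 5 = 380 kN-m

380 kN-m


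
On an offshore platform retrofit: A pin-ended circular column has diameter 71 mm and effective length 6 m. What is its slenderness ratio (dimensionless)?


Radius of gyration r = d / 4 = 71 / 4 = 17.75 mm
L_eff = 6000.0 mm
Slenderness ratio = L / r = 6000.0 / 17.75 = 338.03 (dimensionless)

338.03 (dimensionless)


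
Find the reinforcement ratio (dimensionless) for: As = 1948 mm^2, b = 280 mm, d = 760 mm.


rho = As / (b * d)
= 1948 / (280 * 760)
= 1948 / 212800
= 0.009154 (dimensionless)

0.009154 (dimensionless)


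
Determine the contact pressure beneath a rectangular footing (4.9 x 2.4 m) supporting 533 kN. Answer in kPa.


A = 4.9 * 2.4 = 11.76 m^2
q = P / A = 533 / 11.76
= 45.3231 kPa

45.3231 kPa


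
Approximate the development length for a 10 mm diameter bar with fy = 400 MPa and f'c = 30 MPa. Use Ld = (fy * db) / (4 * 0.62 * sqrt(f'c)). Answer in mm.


Ld = (fy * db) / (4 * 0.62 * sqrt(f'c))
= (400 * 10) / (4 * 0.62 * sqrt(30))
= 4000 / 13.5835
= 294.47 mm

294.47 mm


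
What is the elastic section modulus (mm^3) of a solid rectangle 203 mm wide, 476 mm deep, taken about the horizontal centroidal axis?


S = b * h^2 / 6
= 203 * 476^2 / 6
= 203 * 226576 / 6
= 7665821.33 mm^3

7665821.33 mm^3


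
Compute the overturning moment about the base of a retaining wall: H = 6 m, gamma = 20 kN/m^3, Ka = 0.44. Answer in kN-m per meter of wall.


Pa = 0.5 * Ka * gamma * H^2
= 0.5 * 0.44 * 20 * 6^2
= 158.4 kN/m
Arm = H / 3 = 6 / 3 = 2.0 m
Mo = Pa * arm = Pa * H / 3 = 158.4 * 6 / 3 = 316.8 kN-m/m

316.8 kN-m/m


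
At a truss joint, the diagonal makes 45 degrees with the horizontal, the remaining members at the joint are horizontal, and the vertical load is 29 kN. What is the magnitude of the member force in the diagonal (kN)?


At the joint, only the diagonal has a vertical component, so vertical equilibrium gives:
F * sin(45) = 29
F = 29 / sin(45)
= 29 / 0.707107
= 41.01 kN

41.01 kN


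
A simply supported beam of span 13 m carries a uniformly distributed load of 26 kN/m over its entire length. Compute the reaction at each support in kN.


Total load = w * L = 26 * 13 = 338 kN
By symmetry, each reaction R = total / 2 = 338 / 2 = 169.0 kN

169.0 kN


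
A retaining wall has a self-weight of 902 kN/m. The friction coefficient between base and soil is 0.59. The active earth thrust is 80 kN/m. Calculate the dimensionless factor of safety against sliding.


Resisting force = mu * W = 0.59 * 902 = 532.18 kN/m
FOS = Resisting / Driving = 532.18 / 80
= 6.6522 (dimensionless)

6.6522 (dimensionless)


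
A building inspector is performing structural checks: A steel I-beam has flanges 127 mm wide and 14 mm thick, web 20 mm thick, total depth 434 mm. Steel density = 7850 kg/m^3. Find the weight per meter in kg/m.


A_flanges = 2 * 127 * 14 = 3556 mm^2
A_web = (434 - 2 * 14) * 20 = 8120 mm^2
A_total = 3556 + 8120 = 11676 mm^2 = 0.011676 m^2
Weight = rho * A = 7850 * 0.011676 = 91.6566 kg/m

91.6566 kg/m


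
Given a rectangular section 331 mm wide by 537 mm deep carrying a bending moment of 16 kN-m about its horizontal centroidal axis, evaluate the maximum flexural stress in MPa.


I = b * h^3 / 12 = 331 * 537^3 / 12 = 4271393720.25 mm^4
y = h / 2 = 537 / 2 = 268.5 mm
M = 16 kN-m = 16000000.0 N-mm
sigma = M * y / I = 16000000.0 * 268.5 / 4271393720.25
= 1.01 MPa

1.01 MPa


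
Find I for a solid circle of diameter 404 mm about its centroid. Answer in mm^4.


r = d / 2 = 404 / 2 = 202.0 mm
I = pi * r^4 / 4 = pi * 202.0^4 / 4
= 1307661565.24 mm^4

1307661565.24 mm^4


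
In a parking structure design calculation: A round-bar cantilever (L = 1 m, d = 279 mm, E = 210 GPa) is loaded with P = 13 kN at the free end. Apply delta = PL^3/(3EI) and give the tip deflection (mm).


I = pi * d^4 / 64 = pi * 279^4 / 64 = 297431329.11 mm^4
L = 1000.0 mm, P = 13000.0 N, E = 210000.0 MPa
delta = P * L^3 / (3 * E * I)
= 13000.0 * 1000.0^3 / (3 * 210000.0 * 297431329.11)
= 0.0694 mm

0.0694 mm


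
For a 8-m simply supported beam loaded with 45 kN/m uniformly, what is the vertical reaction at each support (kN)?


Total load = w * L = 45 * 8 = 360 kN
By symmetry, each reaction R = total / 2 = 360 / 2 = 180.0 kN

180.0 kN


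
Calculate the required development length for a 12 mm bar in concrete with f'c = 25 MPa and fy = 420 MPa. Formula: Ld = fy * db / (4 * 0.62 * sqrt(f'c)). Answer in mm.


Ld = (fy * db) / (4 * 0.62 * sqrt(f'c))
= (420 * 12) / (4 * 0.62 * sqrt(25))
= 5040 / 12.4
= 406.45 mm

406.45 mm


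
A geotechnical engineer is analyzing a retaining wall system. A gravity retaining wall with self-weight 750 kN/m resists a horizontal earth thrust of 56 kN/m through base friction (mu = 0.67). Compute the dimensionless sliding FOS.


Resisting force = mu * W = 0.67 * 750 = 502.5 kN/m
FOS = Resisting / Driving = 502.5 / 56
= 8.9732 (dimensionless)

8.9732 (dimensionless)


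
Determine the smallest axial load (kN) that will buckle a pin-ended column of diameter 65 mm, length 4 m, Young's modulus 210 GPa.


I = pi * d^4 / 64 = 876240.51 mm^4
L = 4000.0 mm
P_cr = pi^2 * E * I / L^2
= 9.8696 * 210000.0 * 876240.51 / 4000.0^2
= 113506.93 N = 113.5069 kN

113.5069 kN


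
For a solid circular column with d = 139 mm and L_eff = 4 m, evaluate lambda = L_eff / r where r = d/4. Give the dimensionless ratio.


Radius of gyration r = d / 4 = 139 / 4 = 34.75 mm
L_eff = 4000.0 mm
Slenderness ratio = L / r = 4000.0 / 34.75 = 115.11 (dimensionless)

115.11 (dimensionless)


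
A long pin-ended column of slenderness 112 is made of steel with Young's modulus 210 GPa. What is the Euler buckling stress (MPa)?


sigma_cr = pi^2 * E / lambda^2
= 9.8696 * 210000.0 / 112^2
= 9.8696 * 210000.0 / 12544
= 165.2278 MPa

165.2278 MPa


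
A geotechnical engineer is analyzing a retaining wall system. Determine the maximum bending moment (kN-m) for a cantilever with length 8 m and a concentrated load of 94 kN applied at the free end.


For a cantilever with a point load at the free end:
M_max = P * L = 94 * 8 = 752 kN-m

752 kN-m


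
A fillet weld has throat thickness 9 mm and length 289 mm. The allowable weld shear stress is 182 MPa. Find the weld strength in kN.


Strength = throat * length * allowable stress
= 9 * 289 * 182 N
= 473382 N
= 473.38 kN

473.38 kN


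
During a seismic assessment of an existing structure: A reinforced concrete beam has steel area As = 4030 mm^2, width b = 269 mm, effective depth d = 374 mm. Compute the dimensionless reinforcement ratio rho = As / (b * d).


rho = As / (b * d)
= 4030 / (269 * 374)
= 4030 / 100606
= 0.040057 (dimensionless)

0.040057 (dimensionless)


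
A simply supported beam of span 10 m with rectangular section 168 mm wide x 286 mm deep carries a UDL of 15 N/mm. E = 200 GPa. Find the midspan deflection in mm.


I = 168 * 286^3 / 12 = 327511184.0 mm^4
L = 10000.0 mm, w = 15 N/mm, E = 200000.0 MPa
delta = 5 * w * L^4 / (384 * E * I)
= 5 * 15 * 10000.0^4 / (384 * 200000.0 * 327511184.0)
= 29.8177 mm

29.8177 mm


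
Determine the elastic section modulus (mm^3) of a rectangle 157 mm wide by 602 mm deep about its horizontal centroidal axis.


S = b * h^2 / 6
= 157 * 602^2 / 6
= 157 * 362404 / 6
= 9482904.67 mm^3

9482904.67 mm^3


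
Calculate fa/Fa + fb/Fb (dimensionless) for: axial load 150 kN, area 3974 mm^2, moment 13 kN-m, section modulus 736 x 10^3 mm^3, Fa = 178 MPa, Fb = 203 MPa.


f_a = P / A = 150000.0 / 3974 = 37.7453 MPa
f_b = M / S = 13000000.0 / 736000.0 = 17.663 MPa
Ratio = f_a / Fa + f_b / Fb
= 37.7453 / 178 + 17.663 / 203
= 0.2991 (dimensionless)

0.2991 (dimensionless)


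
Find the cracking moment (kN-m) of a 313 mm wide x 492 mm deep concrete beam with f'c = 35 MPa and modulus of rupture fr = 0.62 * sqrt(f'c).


fr = 0.62 * sqrt(35) = 0.62 * 5.9161 = 3.668 MPa
I = 313 * 492^3 / 12 = 3106407312.0 mm^4
y_t = 246.0 mm
M_cr = fr * I / y_t = 3.668 * 3106407312.0 / 246.0 N-mm
= 46.3179 kN-m

46.3179 kN-m


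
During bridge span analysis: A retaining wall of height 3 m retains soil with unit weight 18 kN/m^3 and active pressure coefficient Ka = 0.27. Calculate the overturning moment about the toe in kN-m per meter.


Pa = 0.5 * Ka * gamma * H^2
= 0.5 * 0.27 * 18 * 3^2
= 21.87 kN/m
Arm = H / 3 = 3 / 3 = 1.0 m
Mo = Pa * arm = Pa * H / 3 = 21.87 * 3 / 3 = 21.87 kN-m/m

21.87 kN-m/m


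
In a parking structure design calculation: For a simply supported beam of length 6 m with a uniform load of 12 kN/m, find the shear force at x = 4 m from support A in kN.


R_A = w * L / 2 = 12 * 6 / 2 = 36.0 kN
V(x) = R_A - w * x = 36.0 - 12 * 4
= -12.0 kN

-12.0 kN


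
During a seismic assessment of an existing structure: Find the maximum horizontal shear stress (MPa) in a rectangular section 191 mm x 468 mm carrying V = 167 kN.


A = b * h = 191 * 468 = 89388 mm^2
V = 167 kN = 167000.0 N
tau_max = 1.5 * V / A = 1.5 * 167000.0 / 89388
= 2.8024 MPa

2.8024 MPa


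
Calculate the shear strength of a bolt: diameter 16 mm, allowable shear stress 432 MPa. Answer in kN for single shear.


A = pi * d^2 / 4 = pi * 16^2 / 4 = 201.0619 mm^2
V = f_v * A / 1000 = 432 * 201.0619 / 1000
= 86.8588 kN

86.8588 kN


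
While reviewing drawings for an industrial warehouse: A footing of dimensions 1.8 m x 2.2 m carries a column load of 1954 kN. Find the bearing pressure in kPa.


A = 1.8 * 2.2 = 3.96 m^2
q = P / A = 1954 / 3.96
= 493.4343 kPa

493.4343 kPa


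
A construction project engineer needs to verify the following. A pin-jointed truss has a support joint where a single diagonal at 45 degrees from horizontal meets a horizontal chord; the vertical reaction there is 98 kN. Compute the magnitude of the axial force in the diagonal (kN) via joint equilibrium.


At the joint, only the diagonal has a vertical component, so vertical equilibrium gives:
F * sin(45) = 98
F = 98 / sin(45)
= 98 / 0.707107
= 138.59 kN

138.59 kN


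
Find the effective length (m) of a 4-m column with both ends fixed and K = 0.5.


L_eff = K * L
= 0.5 * 4
= 2.0 m

2.0 m


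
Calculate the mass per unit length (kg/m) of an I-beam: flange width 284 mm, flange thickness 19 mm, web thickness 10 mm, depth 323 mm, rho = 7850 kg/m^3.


A_flanges = 2 * 284 * 19 = 10792 mm^2
A_web = (323 - 2 * 19) * 10 = 2850 mm^2
A_total = 10792 + 2850 = 13642 mm^2 = 0.013642 m^2
Weight = rho * A = 7850 * 0.013642 = 107.0897 kg/m

107.0897 kg/m


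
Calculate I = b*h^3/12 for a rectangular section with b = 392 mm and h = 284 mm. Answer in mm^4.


I = b * h^3 / 12
= 392 * 284^3 / 12
= 392 * 22906304 / 12
= 748272597.33 mm^4

748272597.33 mm^4


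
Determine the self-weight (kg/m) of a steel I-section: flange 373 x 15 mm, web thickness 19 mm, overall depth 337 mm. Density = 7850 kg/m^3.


A_flanges = 2 * 373 * 15 = 11190 mm^2
A_web = (337 - 2 * 15) * 19 = 5833 mm^2
A_total = 11190 + 5833 = 17023 mm^2 = 0.017023 m^2
Weight = rho * A = 7850 * 0.017023 = 133.6305 kg/m

133.6305 kg/m


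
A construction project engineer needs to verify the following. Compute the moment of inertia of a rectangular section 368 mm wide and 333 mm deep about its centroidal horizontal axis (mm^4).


I = b * h^3 / 12
= 368 * 333^3 / 12
= 368 * 36926037 / 12
= 1132398468.0 mm^4

1132398468.0 mm^4


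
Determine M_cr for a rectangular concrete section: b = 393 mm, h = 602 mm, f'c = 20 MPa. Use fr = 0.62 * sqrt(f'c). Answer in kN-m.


fr = 0.62 * sqrt(20) = 0.62 * 4.4721 = 2.7727 MPa
I = 393 * 602^3 / 12 = 7144976062.0 mm^4
y_t = 301.0 mm
M_cr = fr * I / y_t = 2.7727 * 7144976062.0 / 301.0 N-mm
= 65.8174 kN-m

65.8174 kN-m


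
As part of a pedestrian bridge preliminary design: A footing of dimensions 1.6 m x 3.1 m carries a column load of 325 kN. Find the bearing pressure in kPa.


A = 1.6 * 3.1 = 4.96 m^2
q = P / A = 325 / 4.96
= 65.5242 kPa

65.5242 kPa


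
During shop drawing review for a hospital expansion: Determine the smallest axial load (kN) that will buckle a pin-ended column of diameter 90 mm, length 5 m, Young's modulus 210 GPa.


I = pi * d^4 / 64 = 3220623.34 mm^4
L = 5000.0 mm
P_cr = pi^2 * E * I / L^2
= 9.8696 * 210000.0 * 3220623.34 / 5000.0^2
= 267004.74 N = 267.0047 kN

267.0047 kN


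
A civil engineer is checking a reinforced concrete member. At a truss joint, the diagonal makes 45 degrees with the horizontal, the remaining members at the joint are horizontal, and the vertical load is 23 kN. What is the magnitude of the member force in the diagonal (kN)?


At the joint, only the diagonal has a vertical component, so vertical equilibrium gives:
F * sin(45) = 23
F = 23 / sin(45)
= 23 / 0.707107
= 32.53 kN

32.53 kN


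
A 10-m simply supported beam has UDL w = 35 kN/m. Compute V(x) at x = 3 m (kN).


R_A = w * L / 2 = 35 * 10 / 2 = 175.0 kN
V(x) = R_A - w * x = 175.0 - 35 * 3
= 70.0 kN

70.0 kN


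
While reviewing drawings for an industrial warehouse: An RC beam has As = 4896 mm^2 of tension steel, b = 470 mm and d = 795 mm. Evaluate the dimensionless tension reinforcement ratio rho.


rho = As / (b * d)
= 4896 / (470 * 795)
= 4896 / 373650
= 0.013103 (dimensionless)

0.013103 (dimensionless)


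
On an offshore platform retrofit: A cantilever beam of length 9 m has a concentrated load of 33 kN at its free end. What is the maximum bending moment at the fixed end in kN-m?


For a cantilever with a point load at the free end:
M_max = P * L = 33 * 9 = 297 kN-m

297 kN-m


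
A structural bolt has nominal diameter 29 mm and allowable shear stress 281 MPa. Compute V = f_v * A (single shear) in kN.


A = pi * d^2 / 4 = pi * 29^2 / 4 = 660.5199 mm^2
V = f_v * A / 1000 = 281 * 660.5199 / 1000
= 185.6061 kN

185.6061 kN


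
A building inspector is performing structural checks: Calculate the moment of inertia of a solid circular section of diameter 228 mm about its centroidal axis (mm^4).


r = d / 2 = 228 / 2 = 114.0 mm
I = pi * r^4 / 4 = pi * 114.0^4 / 4
= 132650620.77 mm^4

132650620.77 mm^4


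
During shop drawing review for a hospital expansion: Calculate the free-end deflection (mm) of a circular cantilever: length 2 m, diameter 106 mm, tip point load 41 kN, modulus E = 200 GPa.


I = pi * d^4 / 64 = pi * 106^4 / 64 = 6197169.29 mm^4
L = 2000.0 mm, P = 41000.0 N, E = 200000.0 MPa
delta = P * L^3 / (3 * E * I)
= 41000.0 * 2000.0^3 / (3 * 200000.0 * 6197169.29)
= 88.2123 mm

88.2123 mm


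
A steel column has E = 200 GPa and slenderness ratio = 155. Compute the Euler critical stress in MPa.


sigma_cr = pi^2 * E / lambda^2
= 9.8696 * 200000.0 / 155^2
= 9.8696 * 200000.0 / 24025
= 82.1611 MPa

82.1611 MPa


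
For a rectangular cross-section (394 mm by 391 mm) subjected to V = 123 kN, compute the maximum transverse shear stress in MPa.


A = b * h = 394 * 391 = 154054 mm^2
V = 123 kN = 123000.0 N
tau_max = 1.5 * V / A = 1.5 * 123000.0 / 154054
= 1.1976 MPa

1.1976 MPa


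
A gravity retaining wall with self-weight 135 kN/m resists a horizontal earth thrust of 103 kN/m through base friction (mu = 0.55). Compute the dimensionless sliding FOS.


Resisting force = mu * W = 0.55 * 135 = 74.25 kN/m
FOS = Resisting / Driving = 74.25 / 103
= 0.7209 (dimensionless)

0.7209 (dimensionless)


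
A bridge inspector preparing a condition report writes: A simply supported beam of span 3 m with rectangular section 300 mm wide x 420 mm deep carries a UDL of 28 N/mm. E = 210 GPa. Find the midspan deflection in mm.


I = 300 * 420^3 / 12 = 1852200000.0 mm^4
L = 3000.0 mm, w = 28 N/mm, E = 210000.0 MPa
delta = 5 * w * L^4 / (384 * E * I)
= 5 * 28 * 3000.0^4 / (384 * 210000.0 * 1852200000.0)
= 0.0759 mm

0.0759 mm


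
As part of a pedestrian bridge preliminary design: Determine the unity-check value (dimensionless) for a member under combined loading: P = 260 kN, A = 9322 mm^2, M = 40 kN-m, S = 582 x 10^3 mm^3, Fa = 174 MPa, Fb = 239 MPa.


f_a = P / A = 260000.0 / 9322 = 27.891 MPa
f_b = M / S = 40000000.0 / 582000.0 = 68.7285 MPa
Ratio = f_a / Fa + f_b / Fb
= 27.891 / 174 + 68.7285 / 239
= 0.4479 (dimensionless)

0.4479 (dimensionless)


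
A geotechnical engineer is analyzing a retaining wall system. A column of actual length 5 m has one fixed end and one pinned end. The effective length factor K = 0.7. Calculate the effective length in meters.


L_eff = K * L
= 0.7 * 5
= 3.5 m

3.5 m


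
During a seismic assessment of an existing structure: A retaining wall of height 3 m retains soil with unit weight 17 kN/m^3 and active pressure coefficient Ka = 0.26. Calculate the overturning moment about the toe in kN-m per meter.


Pa = 0.5 * Ka * gamma * H^2
= 0.5 * 0.26 * 17 * 3^2
= 19.89 kN/m
Arm = H / 3 = 3 / 3 = 1.0 m
Mo = Pa * arm = Pa * H / 3 = 19.89 * 3 / 3 = 19.89 kN-m/m

19.89 kN-m/m


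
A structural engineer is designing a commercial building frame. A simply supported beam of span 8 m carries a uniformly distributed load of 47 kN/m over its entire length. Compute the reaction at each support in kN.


Total load = w * L = 47 * 8 = 376 kN
By symmetry, each reaction R = total / 2 = 376 / 2 = 188.0 kN

188.0 kN


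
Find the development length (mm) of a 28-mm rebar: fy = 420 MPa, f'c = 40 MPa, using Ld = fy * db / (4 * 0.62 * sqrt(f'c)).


Ld = (fy * db) / (4 * 0.62 * sqrt(f'c))
= (420 * 28) / (4 * 0.62 * sqrt(40))
= 11760 / 15.6849
= 749.77 mm

749.77 mm


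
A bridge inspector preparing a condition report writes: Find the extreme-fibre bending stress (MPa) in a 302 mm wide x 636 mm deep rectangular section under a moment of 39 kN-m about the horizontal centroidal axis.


I = b * h^3 / 12 = 302 * 636^3 / 12 = 6474362976.0 mm^4
y = h / 2 = 636 / 2 = 318.0 mm
M = 39 kN-m = 39000000.0 N-mm
sigma = M * y / I = 39000000.0 * 318.0 / 6474362976.0
= 1.92 MPa

1.92 MPa


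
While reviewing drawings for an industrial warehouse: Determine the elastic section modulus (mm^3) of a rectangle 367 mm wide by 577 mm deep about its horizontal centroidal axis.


S = b * h^2 / 6
= 367 * 577^2 / 6
= 367 * 332929 / 6
= 20364157.17 mm^3

20364157.17 mm^3


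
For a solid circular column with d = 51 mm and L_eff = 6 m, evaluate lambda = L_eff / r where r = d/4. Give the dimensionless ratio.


Radius of gyration r = d / 4 = 51 / 4 = 12.75 mm
L_eff = 6000.0 mm
Slenderness ratio = L / r = 6000.0 / 12.75 = 470.59 (dimensionless)

470.59 (dimensionless)


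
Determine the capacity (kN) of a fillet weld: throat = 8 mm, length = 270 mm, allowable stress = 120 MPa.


Strength = throat * length * allowable stress
= 8 * 270 * 120 N
= 259200 N
= 259.2 kN

259.2 kN


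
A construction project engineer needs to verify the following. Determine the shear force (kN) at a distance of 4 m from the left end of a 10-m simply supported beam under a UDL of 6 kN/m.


R_A = w * L / 2 = 6 * 10 / 2 = 30.0 kN
V(x) = R_A - w * x = 30.0 - 6 * 4
= 6.0 kN

6.0 kN


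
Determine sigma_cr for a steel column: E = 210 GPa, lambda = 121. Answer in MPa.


sigma_cr = pi^2 * E / lambda^2
= 9.8696 * 210000.0 / 121^2
= 9.8696 * 210000.0 / 14641
= 141.5625 MPa

141.5625 MPa


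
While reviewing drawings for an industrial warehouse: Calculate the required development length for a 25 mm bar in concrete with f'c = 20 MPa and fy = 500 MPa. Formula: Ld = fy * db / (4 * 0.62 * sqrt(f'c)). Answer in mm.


Ld = (fy * db) / (4 * 0.62 * sqrt(f'c))
= (500 * 25) / (4 * 0.62 * sqrt(20))
= 12500 / 11.0909
= 1127.05 mm

1127.05 mm


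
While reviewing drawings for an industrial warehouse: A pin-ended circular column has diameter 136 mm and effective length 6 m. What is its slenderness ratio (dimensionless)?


Radius of gyration r = d / 4 = 136 / 4 = 34.0 mm
L_eff = 6000.0 mm
Slenderness ratio = L / r = 6000.0 / 34.0 = 176.47 (dimensionless)

176.47 (dimensionless)


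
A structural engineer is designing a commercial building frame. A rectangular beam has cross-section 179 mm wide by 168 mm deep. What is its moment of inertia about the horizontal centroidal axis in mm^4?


I = b * h^3 / 12
= 179 * 168^3 / 12
= 179 * 4741632 / 12
= 70729344.0 mm^4

70729344.0 mm^4


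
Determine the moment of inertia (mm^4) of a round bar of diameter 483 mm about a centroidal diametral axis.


r = d / 2 = 483 / 2 = 241.5 mm
I = pi * r^4 / 4 = pi * 241.5^4 / 4
= 2671519950.14 mm^4

2671519950.14 mm^4


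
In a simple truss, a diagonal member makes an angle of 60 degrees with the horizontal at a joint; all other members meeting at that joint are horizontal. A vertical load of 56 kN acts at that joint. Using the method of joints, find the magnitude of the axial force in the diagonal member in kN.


At the joint, only the diagonal has a vertical component, so vertical equilibrium gives:
F * sin(60) = 56
F = 56 / sin(60)
= 56 / 0.866025
= 64.66 kN

64.66 kN


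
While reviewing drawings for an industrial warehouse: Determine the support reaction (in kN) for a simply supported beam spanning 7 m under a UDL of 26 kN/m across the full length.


Total load = w * L = 26 * 7 = 182 kN
By symmetry, each reaction R = total / 2 = 182 / 2 = 91.0 kN

91.0 kN


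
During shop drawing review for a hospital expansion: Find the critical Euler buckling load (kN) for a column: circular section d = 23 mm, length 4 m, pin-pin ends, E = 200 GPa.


I = pi * d^4 / 64 = 13736.66 mm^4
L = 4000.0 mm
P_cr = pi^2 * E * I / L^2
= 9.8696 * 200000.0 * 13736.66 / 4000.0^2
= 1694.69 N = 1.6947 kN

1.6947 kN


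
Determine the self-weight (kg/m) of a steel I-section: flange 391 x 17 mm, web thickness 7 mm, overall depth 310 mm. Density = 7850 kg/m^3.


A_flanges = 2 * 391 * 17 = 13294 mm^2
A_web = (310 - 2 * 17) * 7 = 1932 mm^2
A_total = 13294 + 1932 = 15226 mm^2 = 0.015226 m^2
Weight = rho * A = 7850 * 0.015226 = 119.5241 kg/m

119.5241 kg/m


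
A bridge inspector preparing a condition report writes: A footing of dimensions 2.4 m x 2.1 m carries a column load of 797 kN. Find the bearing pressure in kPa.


A = 2.4 * 2.1 = 5.04 m^2
q = P / A = 797 / 5.04
= 158.1349 kPa

158.1349 kPa


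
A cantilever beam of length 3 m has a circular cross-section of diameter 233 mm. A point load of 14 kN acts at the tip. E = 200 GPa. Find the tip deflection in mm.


I = pi * d^4 / 64 = pi * 233^4 / 64 = 144675030.57 mm^4
L = 3000.0 mm, P = 14000.0 N, E = 200000.0 MPa
delta = P * L^3 / (3 * E * I)
= 14000.0 * 3000.0^3 / (3 * 200000.0 * 144675030.57)
= 4.3546 mm

4.3546 mm


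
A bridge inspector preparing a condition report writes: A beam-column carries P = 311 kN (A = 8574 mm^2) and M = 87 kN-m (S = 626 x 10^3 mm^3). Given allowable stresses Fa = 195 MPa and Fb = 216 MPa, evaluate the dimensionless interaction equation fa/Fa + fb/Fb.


f_a = P / A = 311000.0 / 8574 = 36.2725 MPa
f_b = M / S = 87000000.0 / 626000.0 = 138.9776 MPa
Ratio = f_a / Fa + f_b / Fb
= 36.2725 / 195 + 138.9776 / 216
= 0.8294 (dimensionless)

0.8294 (dimensionless)


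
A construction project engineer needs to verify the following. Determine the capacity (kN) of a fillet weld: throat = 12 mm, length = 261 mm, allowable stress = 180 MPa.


Strength = throat * length * allowable stress
= 12 * 261 * 180 N
= 563760 N
= 563.76 kN

563.76 kN


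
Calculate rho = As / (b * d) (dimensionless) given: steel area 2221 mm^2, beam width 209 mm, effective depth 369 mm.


rho = As / (b * d)
= 2221 / (209 * 369)
= 2221 / 77121
= 0.028799 (dimensionless)

0.028799 (dimensionless)


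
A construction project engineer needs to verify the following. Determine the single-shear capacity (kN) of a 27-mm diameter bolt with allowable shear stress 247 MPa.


A = pi * d^2 / 4 = pi * 27^2 / 4 = 572.5553 mm^2
V = f_v * A / 1000 = 247 * 572.5553 / 1000
= 141.4211 kN

141.4211 kN


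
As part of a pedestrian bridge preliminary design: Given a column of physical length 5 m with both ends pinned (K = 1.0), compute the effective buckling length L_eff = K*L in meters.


L_eff = K * L
= 1.0 * 5
= 5.0 m

5.0 m


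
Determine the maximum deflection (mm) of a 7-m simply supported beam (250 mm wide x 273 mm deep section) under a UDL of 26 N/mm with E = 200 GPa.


I = 250 * 273^3 / 12 = 423883687.5 mm^4
L = 7000.0 mm, w = 26 N/mm, E = 200000.0 MPa
delta = 5 * w * L^4 / (384 * E * I)
= 5 * 26 * 7000.0^4 / (384 * 200000.0 * 423883687.5)
= 9.588 mm

9.588 mm


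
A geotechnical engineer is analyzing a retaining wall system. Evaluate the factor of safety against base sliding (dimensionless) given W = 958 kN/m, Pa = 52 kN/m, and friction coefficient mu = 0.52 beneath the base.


Resisting force = mu * W = 0.52 * 958 = 498.16 kN/m
FOS = Resisting / Driving = 498.16 / 52
= 9.58 (dimensionless)

9.58 (dimensionless)


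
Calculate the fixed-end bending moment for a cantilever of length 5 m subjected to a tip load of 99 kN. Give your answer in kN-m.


For a cantilever with a point load at the free end:
M_max = P * L = 99 * 5 = 495 kN-m

495 kN-m


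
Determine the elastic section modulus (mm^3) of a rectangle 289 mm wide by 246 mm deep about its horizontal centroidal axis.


S = b * h^2 / 6
= 289 * 246^2 / 6
= 289 * 60516 / 6
= 2914854.0 mm^3

2914854.0 mm^3


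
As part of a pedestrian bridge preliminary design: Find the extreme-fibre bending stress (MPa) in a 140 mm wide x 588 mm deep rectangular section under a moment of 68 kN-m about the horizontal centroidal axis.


I = b * h^3 / 12 = 140 * 588^3 / 12 = 2371803840.0 mm^4
y = h / 2 = 588 / 2 = 294.0 mm
M = 68 kN-m = 68000000.0 N-mm
sigma = M * y / I = 68000000.0 * 294.0 / 2371803840.0
= 8.43 MPa

8.43 MPa


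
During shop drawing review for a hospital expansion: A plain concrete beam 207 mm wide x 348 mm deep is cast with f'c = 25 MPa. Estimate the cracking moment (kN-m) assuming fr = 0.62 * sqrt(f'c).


fr = 0.62 * sqrt(25) = 0.62 * 5.0 = 3.1 MPa
I = 207 * 348^3 / 12 = 726987312.0 mm^4
y_t = 174.0 mm
M_cr = fr * I / y_t = 3.1 * 726987312.0 / 174.0 N-mm
= 12.9521 kN-m

12.9521 kN-m


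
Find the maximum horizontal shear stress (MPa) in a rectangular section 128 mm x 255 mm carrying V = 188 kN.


A = b * h = 128 * 255 = 32640 mm^2
V = 188 kN = 188000.0 N
tau_max = 1.5 * V / A = 1.5 * 188000.0 / 32640
= 8.6397 MPa

8.6397 MPa


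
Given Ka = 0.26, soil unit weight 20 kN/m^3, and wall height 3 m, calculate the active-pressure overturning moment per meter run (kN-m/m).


Pa = 0.5 * Ka * gamma * H^2
= 0.5 * 0.26 * 20 * 3^2
= 23.4 kN/m
Arm = H / 3 = 3 / 3 = 1.0 m
Mo = Pa * arm = Pa * H / 3 = 23.4 * 3 / 3 = 23.4 kN-m/m

23.4 kN-m/m


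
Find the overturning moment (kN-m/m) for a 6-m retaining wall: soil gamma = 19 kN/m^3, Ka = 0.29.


Pa = 0.5 * Ka * gamma * H^2
= 0.5 * 0.29 * 19 * 6^2
= 99.18 kN/m
Arm = H / 3 = 6 / 3 = 2.0 m
Mo = Pa * arm = Pa * H / 3 = 99.18 * 6 / 3 = 198.36 kN-m/m

198.36 kN-m/m


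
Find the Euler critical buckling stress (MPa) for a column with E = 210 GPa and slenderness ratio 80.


sigma_cr = pi^2 * E / lambda^2
= 9.8696 * 210000.0 / 80^2
= 9.8696 * 210000.0 / 6400
= 323.8464 MPa

323.8464 MPa


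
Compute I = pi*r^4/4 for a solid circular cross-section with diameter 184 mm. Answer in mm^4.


r = d / 2 = 184 / 2 = 92.0 mm
I = pi * r^4 / 4 = pi * 92.0^4 / 4
= 56265371.51 mm^4

56265371.51 mm^4


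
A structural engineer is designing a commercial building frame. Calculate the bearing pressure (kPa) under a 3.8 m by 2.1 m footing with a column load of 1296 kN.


A = 3.8 * 2.1 = 7.98 m^2
q = P / A = 1296 / 7.98
= 162.406 kPa

162.406 kPa


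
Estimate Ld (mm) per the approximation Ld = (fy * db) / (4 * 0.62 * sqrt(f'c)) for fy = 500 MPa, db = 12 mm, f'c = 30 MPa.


Ld = (fy * db) / (4 * 0.62 * sqrt(f'c))
= (500 * 12) / (4 * 0.62 * sqrt(30))
= 6000 / 13.5835
= 441.71 mm

441.71 mm


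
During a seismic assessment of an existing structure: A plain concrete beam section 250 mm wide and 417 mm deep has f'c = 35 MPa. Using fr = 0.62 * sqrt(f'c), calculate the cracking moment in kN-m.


fr = 0.62 * sqrt(35) = 0.62 * 5.9161 = 3.668 MPa
I = 250 * 417^3 / 12 = 1510660687.5 mm^4
y_t = 208.5 mm
M_cr = fr * I / y_t = 3.668 * 1510660687.5 / 208.5 N-mm
= 26.5758 kN-m

26.5758 kN-m


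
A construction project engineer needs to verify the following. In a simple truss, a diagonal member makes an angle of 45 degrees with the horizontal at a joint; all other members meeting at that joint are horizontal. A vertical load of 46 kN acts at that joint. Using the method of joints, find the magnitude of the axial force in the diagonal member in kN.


At the joint, only the diagonal has a vertical component, so vertical equilibrium gives:
F * sin(45) = 46
F = 46 / sin(45)
= 46 / 0.707107
= 65.05 kN

65.05 kN


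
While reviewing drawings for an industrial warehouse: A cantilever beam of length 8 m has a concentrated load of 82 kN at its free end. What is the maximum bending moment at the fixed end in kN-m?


For a cantilever with a point load at the free end:
M_max = P * L = 82 * 8 = 656 kN-m

656 kN-m


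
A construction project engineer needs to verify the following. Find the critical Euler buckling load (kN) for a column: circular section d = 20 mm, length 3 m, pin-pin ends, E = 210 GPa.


I = pi * d^4 / 64 = 7853.98 mm^4
L = 3000.0 mm
P_cr = pi^2 * E * I / L^2
= 9.8696 * 210000.0 * 7853.98 / 3000.0^2
= 1808.7 N = 1.8087 kN

1.8087 kN


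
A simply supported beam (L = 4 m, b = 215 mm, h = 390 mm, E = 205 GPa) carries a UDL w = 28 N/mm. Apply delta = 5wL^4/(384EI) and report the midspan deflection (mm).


I = 215 * 390^3 / 12 = 1062798750.0 mm^4
L = 4000.0 mm, w = 28 N/mm, E = 205000.0 MPa
delta = 5 * w * L^4 / (384 * E * I)
= 5 * 28 * 4000.0^4 / (384 * 205000.0 * 1062798750.0)
= 0.4284 mm

0.4284 mm


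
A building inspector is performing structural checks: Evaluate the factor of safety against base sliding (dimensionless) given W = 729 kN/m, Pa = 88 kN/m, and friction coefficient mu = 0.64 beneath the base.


Resisting force = mu * W = 0.64 * 729 = 466.56 kN/m
FOS = Resisting / Driving = 466.56 / 88
= 5.3018 (dimensionless)

5.3018 (dimensionless)


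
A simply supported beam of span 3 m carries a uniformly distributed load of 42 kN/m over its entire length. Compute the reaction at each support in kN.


Total load = w * L = 42 * 3 = 126 kN
By symmetry, each reaction R = total / 2 = 126 / 2 = 63.0 kN

63.0 kN
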